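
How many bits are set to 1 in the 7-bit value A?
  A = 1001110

1001110
1-bits at positions (from bit 0 = LSB): 1, 2, 3, 6
Count = 4

Answer: 4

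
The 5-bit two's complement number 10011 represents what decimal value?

MSB is 1, so the value is negative. Find the magnitude:
1. Invert bits:  01100
2. Add 1:        01101  = 13
3. Apply sign:   -13

Answer: -13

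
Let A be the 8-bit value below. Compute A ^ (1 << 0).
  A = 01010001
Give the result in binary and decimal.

Mask = 1 << 0 = 00000001
Bit 0 of A is 1; XOR with the mask flips it to 0.
  01010001
^ 00000001
----------
  01010000

Answer: 01010000 (80)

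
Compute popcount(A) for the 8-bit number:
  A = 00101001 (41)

00101001
1-bits at positions (from bit 0 = LSB): 0, 3, 5
Count = 3

Answer: 3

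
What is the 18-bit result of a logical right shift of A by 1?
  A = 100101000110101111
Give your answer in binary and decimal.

Logical shift right by 1: drop the bottom 1 bit(s), prepend 1 zero(s) on the left.
  100101000110101111  ->  keep [10010100011010111], discard [1], prepend 0
= 010010100011010111

Answer: 010010100011010111 (75991)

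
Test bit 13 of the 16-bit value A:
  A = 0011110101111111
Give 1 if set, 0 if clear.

Bit 13 is the 14th from the right.
  0011110101111111
    ^
That bit is 1.

Answer: 1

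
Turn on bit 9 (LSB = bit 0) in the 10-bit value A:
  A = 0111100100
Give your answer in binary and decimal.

Mask = 1 << 9 = 1000000000
Bit 9 of A is 0, so OR-ing with the mask flips it to 1.
  0111100100
| 1000000000
------------
  1111100100

Answer: 1111100100 (996)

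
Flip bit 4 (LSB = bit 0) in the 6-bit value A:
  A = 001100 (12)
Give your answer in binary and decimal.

Mask = 1 << 4 = 010000
Bit 4 of A is 0; XOR with the mask flips it to 1.
  001100
^ 010000
--------
  011100

Answer: 011100 (28)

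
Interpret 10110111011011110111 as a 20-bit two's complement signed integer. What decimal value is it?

MSB is 1, so the value is negative. Find the magnitude:
1. Invert bits:  01001000100100001000
2. Add 1:        01001000100100001001  = 297225
3. Apply sign:   -297225

Answer: -297225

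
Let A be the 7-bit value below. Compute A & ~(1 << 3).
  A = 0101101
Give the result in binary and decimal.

Mask = ~(1 << 3) = 1110111
Bit 3 of A is 1, so AND-ing with the mask clears it to 0.
  0101101
& 1110111
---------
  0100101

Answer: 0100101 (37)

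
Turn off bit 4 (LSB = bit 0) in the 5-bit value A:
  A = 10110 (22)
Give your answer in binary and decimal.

Mask = ~(1 << 4) = 01111
Bit 4 of A is 1, so AND-ing with the mask clears it to 0.
  10110
& 01111
-------
  00110

Answer: 00110 (6)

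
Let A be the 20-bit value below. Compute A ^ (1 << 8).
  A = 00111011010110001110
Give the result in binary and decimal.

Mask = 1 << 8 = 00000000000100000000
Bit 8 of A is 1; XOR with the mask flips it to 0.
  00111011010110001110
^ 00000000000100000000
----------------------
  00111011010010001110

Answer: 00111011010010001110 (242830)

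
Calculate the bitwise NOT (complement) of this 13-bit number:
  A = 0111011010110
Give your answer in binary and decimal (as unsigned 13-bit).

Flip each bit (0->1, 1->0):
  0111011010110
  1000100101001

Answer: 1000100101001 (4393)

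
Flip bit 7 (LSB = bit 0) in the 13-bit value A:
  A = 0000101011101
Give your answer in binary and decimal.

Mask = 1 << 7 = 0000010000000
Bit 7 of A is 0; XOR with the mask flips it to 1.
  0000101011101
^ 0000010000000
---------------
  0000111011101

Answer: 0000111011101 (477)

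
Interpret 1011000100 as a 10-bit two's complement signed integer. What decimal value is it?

MSB is 1, so the value is negative. Find the magnitude:
1. Invert bits:  0100111011
2. Add 1:        0100111100  = 316
3. Apply sign:   -316

Answer: -316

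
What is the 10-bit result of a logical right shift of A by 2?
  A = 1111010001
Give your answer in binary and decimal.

Logical shift right by 2: drop the bottom 2 bit(s), prepend 2 zero(s) on the left.
  1111010001  ->  keep [11110100], discard [01], prepend 00
= 0011110100

Answer: 0011110100 (244)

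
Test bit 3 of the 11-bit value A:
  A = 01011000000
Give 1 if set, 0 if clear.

Bit 3 is the 4th from the right.
  01011000000
         ^
That bit is 0.

Answer: 0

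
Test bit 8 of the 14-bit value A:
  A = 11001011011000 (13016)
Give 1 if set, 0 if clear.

Bit 8 is the 9th from the right.
  11001011011000
       ^
That bit is 0.

Answer: 0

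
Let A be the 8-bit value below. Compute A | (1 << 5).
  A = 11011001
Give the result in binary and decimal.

Mask = 1 << 5 = 00100000
Bit 5 of A is 0, so OR-ing with the mask flips it to 1.
  11011001
| 00100000
----------
  11111001

Answer: 11111001 (249)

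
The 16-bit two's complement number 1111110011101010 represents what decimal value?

MSB is 1, so the value is negative. Find the magnitude:
1. Invert bits:  0000001100010101
2. Add 1:        0000001100010110  = 790
3. Apply sign:   -790

Answer: -790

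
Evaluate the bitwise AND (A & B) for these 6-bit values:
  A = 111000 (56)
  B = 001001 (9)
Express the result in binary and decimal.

Apply & to each column (1 only where both bits are 1):
  111000
& 001001
--------
  001000

Answer: 001000 (8)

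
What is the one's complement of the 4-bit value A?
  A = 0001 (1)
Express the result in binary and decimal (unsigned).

Flip each bit (0->1, 1->0):
  0001
  1110

Answer: 1110 (14)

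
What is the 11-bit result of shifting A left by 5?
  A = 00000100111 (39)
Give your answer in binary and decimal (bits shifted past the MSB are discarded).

Shift left by 5: drop the top 5 bit(s), append 5 zero(s) on the right.
  00000100111  ->  discard [00000], keep [100111], append 00000
= 10011100000

Answer: 10011100000 (1248)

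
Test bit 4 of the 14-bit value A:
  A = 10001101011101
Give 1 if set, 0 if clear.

Bit 4 is the 5th from the right.
  10001101011101
           ^
That bit is 1.

Answer: 1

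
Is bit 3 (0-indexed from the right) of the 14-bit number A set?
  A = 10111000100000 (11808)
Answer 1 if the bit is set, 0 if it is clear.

Bit 3 is the 4th from the right.
  10111000100000
            ^
That bit is 0.

Answer: 0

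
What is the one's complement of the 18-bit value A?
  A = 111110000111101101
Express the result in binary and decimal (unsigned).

Flip each bit (0->1, 1->0):
  111110000111101101
  000001111000010010

Answer: 000001111000010010 (7698)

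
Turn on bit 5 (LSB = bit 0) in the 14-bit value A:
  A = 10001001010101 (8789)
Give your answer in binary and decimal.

Mask = 1 << 5 = 00000000100000
Bit 5 of A is 0, so OR-ing with the mask flips it to 1.
  10001001010101
| 00000000100000
----------------
  10001001110101

Answer: 10001001110101 (8821)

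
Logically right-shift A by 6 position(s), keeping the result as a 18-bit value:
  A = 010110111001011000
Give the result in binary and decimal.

Logical shift right by 6: drop the bottom 6 bit(s), prepend 6 zero(s) on the left.
  010110111001011000  ->  keep [010110111001], discard [011000], prepend 000000
= 000000010110111001

Answer: 000000010110111001 (1465)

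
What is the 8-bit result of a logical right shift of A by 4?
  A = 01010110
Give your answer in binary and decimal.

Logical shift right by 4: drop the bottom 4 bit(s), prepend 4 zero(s) on the left.
  01010110  ->  keep [0101], discard [0110], prepend 0000
= 00000101

Answer: 00000101 (5)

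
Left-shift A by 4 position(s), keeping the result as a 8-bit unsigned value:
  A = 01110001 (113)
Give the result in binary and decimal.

Shift left by 4: drop the top 4 bit(s), append 4 zero(s) on the right.
  01110001  ->  discard [0111], keep [0001], append 0000
= 00010000

Answer: 00010000 (16)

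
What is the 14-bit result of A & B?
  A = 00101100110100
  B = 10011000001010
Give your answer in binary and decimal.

Apply & to each column (1 only where both bits are 1):
  00101100110100
& 10011000001010
----------------
  00001000000000

Answer: 00001000000000 (512)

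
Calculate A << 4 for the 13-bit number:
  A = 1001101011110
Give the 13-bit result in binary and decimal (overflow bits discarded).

Shift left by 4: drop the top 4 bit(s), append 4 zero(s) on the right.
  1001101011110  ->  discard [1001], keep [101011110], append 0000
= 1010111100000

Answer: 1010111100000 (5600)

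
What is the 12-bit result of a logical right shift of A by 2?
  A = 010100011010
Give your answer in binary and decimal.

Logical shift right by 2: drop the bottom 2 bit(s), prepend 2 zero(s) on the left.
  010100011010  ->  keep [0101000110], discard [10], prepend 00
= 000101000110

Answer: 000101000110 (326)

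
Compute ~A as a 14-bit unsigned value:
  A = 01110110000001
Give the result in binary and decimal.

Flip each bit (0->1, 1->0):
  01110110000001
  10001001111110

Answer: 10001001111110 (8830)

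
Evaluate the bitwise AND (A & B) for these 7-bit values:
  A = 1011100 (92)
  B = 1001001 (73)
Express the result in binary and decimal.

Apply & to each column (1 only where both bits are 1):
  1011100
& 1001001
---------
  1001000

Answer: 1001000 (72)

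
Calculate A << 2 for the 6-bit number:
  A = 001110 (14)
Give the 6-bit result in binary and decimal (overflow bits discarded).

Shift left by 2: drop the top 2 bit(s), append 2 zero(s) on the right.
  001110  ->  discard [00], keep [1110], append 00
= 111000

Answer: 111000 (56)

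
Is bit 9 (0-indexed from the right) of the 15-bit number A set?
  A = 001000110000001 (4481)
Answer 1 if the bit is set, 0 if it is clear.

Bit 9 is the 10th from the right.
  001000110000001
       ^
That bit is 0.

Answer: 0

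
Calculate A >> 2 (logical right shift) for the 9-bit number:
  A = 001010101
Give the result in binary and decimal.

Logical shift right by 2: drop the bottom 2 bit(s), prepend 2 zero(s) on the left.
  001010101  ->  keep [0010101], discard [01], prepend 00
= 000010101

Answer: 000010101 (21)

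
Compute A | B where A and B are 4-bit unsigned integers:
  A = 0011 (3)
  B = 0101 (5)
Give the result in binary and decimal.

Apply | to each column (1 where either bit is 1):
  0011
| 0101
------
  0111

Answer: 0111 (7)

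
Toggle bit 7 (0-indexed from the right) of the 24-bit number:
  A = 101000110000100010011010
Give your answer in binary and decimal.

Mask = 1 << 7 = 000000000000000010000000
Bit 7 of A is 1; XOR with the mask flips it to 0.
  101000110000100010011010
^ 000000000000000010000000
--------------------------
  101000110000100000011010

Answer: 101000110000100000011010 (10684442)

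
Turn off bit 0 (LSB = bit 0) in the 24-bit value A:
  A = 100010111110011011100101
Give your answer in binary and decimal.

Mask = ~(1 << 0) = 111111111111111111111110
Bit 0 of A is 1, so AND-ing with the mask clears it to 0.
  100010111110011011100101
& 111111111111111111111110
--------------------------
  100010111110011011100100

Answer: 100010111110011011100100 (9168612)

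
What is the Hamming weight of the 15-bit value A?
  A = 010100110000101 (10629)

010100110000101
1-bits at positions (from bit 0 = LSB): 0, 2, 7, 8, 11, 13
Count = 6

Answer: 6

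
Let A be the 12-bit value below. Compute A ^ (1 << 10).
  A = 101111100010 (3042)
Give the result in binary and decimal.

Mask = 1 << 10 = 010000000000
Bit 10 of A is 0; XOR with the mask flips it to 1.
  101111100010
^ 010000000000
--------------
  111111100010

Answer: 111111100010 (4066)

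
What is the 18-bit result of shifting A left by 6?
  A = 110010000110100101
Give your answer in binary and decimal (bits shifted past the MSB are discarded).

Shift left by 6: drop the top 6 bit(s), append 6 zero(s) on the right.
  110010000110100101  ->  discard [110010], keep [000110100101], append 000000
= 000110100101000000

Answer: 000110100101000000 (26944)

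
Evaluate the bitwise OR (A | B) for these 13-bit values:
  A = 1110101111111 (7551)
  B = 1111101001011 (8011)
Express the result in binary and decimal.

Apply | to each column (1 where either bit is 1):
  1110101111111
| 1111101001011
---------------
  1111101111111

Answer: 1111101111111 (8063)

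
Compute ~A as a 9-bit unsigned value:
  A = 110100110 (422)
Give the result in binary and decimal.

Flip each bit (0->1, 1->0):
  110100110
  001011001

Answer: 001011001 (89)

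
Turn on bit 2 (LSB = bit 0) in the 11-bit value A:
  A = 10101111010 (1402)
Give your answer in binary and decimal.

Mask = 1 << 2 = 00000000100
Bit 2 of A is 0, so OR-ing with the mask flips it to 1.
  10101111010
| 00000000100
-------------
  10101111110

Answer: 10101111110 (1406)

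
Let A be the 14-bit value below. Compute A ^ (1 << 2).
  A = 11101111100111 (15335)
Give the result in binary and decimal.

Mask = 1 << 2 = 00000000000100
Bit 2 of A is 1; XOR with the mask flips it to 0.
  11101111100111
^ 00000000000100
----------------
  11101111100011

Answer: 11101111100011 (15331)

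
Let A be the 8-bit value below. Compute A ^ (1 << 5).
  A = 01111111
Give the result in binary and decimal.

Mask = 1 << 5 = 00100000
Bit 5 of A is 1; XOR with the mask flips it to 0.
  01111111
^ 00100000
----------
  01011111

Answer: 01011111 (95)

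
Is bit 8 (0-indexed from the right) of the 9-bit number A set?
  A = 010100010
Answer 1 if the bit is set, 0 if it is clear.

Bit 8 is the 9th from the right.
  010100010
  ^
That bit is 0.

Answer: 0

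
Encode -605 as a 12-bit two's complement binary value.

1. Binary of +605:  001001011101
2. Invert bits:     110110100010
3. Add 1:           110110100011

Answer: 110110100011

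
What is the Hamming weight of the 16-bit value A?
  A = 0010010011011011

0010010011011011
1-bits at positions (from bit 0 = LSB): 0, 1, 3, 4, 6, 7, 10, 13
Count = 8

Answer: 8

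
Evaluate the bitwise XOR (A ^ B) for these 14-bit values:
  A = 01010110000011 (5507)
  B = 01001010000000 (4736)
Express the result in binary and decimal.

Apply ^ to each column (1 where bits differ):
  01010110000011
^ 01001010000000
----------------
  00011100000011

Answer: 00011100000011 (1795)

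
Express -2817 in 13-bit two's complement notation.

1. Binary of +2817:  0101100000001
2. Invert bits:     1010011111110
3. Add 1:           1010011111111

Answer: 1010011111111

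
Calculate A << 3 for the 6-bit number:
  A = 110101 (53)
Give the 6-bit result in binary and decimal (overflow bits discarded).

Shift left by 3: drop the top 3 bit(s), append 3 zero(s) on the right.
  110101  ->  discard [110], keep [101], append 000
= 101000

Answer: 101000 (40)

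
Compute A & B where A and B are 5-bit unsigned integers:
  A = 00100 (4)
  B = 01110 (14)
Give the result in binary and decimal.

Apply & to each column (1 only where both bits are 1):
  00100
& 01110
-------
  00100

Answer: 00100 (4)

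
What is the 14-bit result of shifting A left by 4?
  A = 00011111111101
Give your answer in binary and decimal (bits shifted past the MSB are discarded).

Shift left by 4: drop the top 4 bit(s), append 4 zero(s) on the right.
  00011111111101  ->  discard [0001], keep [1111111101], append 0000
= 11111111010000

Answer: 11111111010000 (16336)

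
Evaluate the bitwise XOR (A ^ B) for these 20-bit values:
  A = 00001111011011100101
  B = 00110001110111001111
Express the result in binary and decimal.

Apply ^ to each column (1 where bits differ):
  00001111011011100101
^ 00110001110111001111
----------------------
  00111110101100101010

Answer: 00111110101100101010 (256810)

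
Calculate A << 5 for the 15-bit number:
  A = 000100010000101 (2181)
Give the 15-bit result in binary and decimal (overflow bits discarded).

Shift left by 5: drop the top 5 bit(s), append 5 zero(s) on the right.
  000100010000101  ->  discard [00010], keep [0010000101], append 00000
= 001000010100000

Answer: 001000010100000 (4256)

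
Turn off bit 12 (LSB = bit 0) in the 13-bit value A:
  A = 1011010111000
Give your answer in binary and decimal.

Mask = ~(1 << 12) = 0111111111111
Bit 12 of A is 1, so AND-ing with the mask clears it to 0.
  1011010111000
& 0111111111111
---------------
  0011010111000

Answer: 0011010111000 (1720)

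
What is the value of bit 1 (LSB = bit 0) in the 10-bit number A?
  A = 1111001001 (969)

Bit 1 is the 2nd from the right.
  1111001001
          ^
That bit is 0.

Answer: 0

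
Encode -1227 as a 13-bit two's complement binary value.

1. Binary of +1227:  0010011001011
2. Invert bits:     1101100110100
3. Add 1:           1101100110101

Answer: 1101100110101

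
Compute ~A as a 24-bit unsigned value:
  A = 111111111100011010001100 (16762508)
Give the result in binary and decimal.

Flip each bit (0->1, 1->0):
  111111111100011010001100
  000000000011100101110011

Answer: 000000000011100101110011 (14707)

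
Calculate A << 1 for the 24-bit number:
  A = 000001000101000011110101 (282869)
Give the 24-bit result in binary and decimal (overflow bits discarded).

Shift left by 1: drop the top 1 bit(s), append 1 zero(s) on the right.
  000001000101000011110101  ->  discard [0], keep [00001000101000011110101], append 0
= 000010001010000111101010

Answer: 000010001010000111101010 (565738)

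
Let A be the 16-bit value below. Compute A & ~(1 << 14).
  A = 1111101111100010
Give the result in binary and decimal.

Mask = ~(1 << 14) = 1011111111111111
Bit 14 of A is 1, so AND-ing with the mask clears it to 0.
  1111101111100010
& 1011111111111111
------------------
  1011101111100010

Answer: 1011101111100010 (48098)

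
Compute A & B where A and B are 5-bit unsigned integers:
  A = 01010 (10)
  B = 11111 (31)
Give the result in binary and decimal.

Apply & to each column (1 only where both bits are 1):
  01010
& 11111
-------
  01010

Answer: 01010 (10)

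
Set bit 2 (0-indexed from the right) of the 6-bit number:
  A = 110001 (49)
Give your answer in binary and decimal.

Mask = 1 << 2 = 000100
Bit 2 of A is 0, so OR-ing with the mask flips it to 1.
  110001
| 000100
--------
  110101

Answer: 110101 (53)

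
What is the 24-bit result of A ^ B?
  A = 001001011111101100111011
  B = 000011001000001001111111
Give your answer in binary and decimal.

Apply ^ to each column (1 where bits differ):
  001001011111101100111011
^ 000011001000001001111111
--------------------------
  001010010111100101000100

Answer: 001010010111100101000100 (2718020)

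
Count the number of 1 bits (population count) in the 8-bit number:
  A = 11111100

11111100
1-bits at positions (from bit 0 = LSB): 2, 3, 4, 5, 6, 7
Count = 6

Answer: 6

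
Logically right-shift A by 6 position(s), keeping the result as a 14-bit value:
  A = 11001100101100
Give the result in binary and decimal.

Logical shift right by 6: drop the bottom 6 bit(s), prepend 6 zero(s) on the left.
  11001100101100  ->  keep [11001100], discard [101100], prepend 000000
= 00000011001100

Answer: 00000011001100 (204)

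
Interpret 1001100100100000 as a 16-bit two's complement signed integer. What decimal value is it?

MSB is 1, so the value is negative. Find the magnitude:
1. Invert bits:  0110011011011111
2. Add 1:        0110011011100000  = 26336
3. Apply sign:   -26336

Answer: -26336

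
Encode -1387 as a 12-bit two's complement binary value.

1. Binary of +1387:  010101101011
2. Invert bits:     101010010100
3. Add 1:           101010010101

Answer: 101010010101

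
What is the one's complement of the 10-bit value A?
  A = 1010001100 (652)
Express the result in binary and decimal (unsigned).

Flip each bit (0->1, 1->0):
  1010001100
  0101110011

Answer: 0101110011 (371)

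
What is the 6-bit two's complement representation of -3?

1. Binary of +3:  000011
2. Invert bits:     111100
3. Add 1:           111101

Answer: 111101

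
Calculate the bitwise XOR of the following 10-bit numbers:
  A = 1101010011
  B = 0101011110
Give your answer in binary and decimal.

Apply ^ to each column (1 where bits differ):
  1101010011
^ 0101011110
------------
  1000001101

Answer: 1000001101 (525)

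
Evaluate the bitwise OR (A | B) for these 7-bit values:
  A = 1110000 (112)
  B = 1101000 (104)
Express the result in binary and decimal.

Apply | to each column (1 where either bit is 1):
  1110000
| 1101000
---------
  1111000

Answer: 1111000 (120)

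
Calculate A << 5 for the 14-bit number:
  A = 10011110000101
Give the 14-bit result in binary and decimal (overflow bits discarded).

Shift left by 5: drop the top 5 bit(s), append 5 zero(s) on the right.
  10011110000101  ->  discard [10011], keep [110000101], append 00000
= 11000010100000

Answer: 11000010100000 (12448)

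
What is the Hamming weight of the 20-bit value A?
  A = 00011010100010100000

00011010100010100000
1-bits at positions (from bit 0 = LSB): 5, 7, 11, 13, 15, 16
Count = 6

Answer: 6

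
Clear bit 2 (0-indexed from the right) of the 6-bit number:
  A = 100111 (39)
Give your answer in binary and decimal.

Mask = ~(1 << 2) = 111011
Bit 2 of A is 1, so AND-ing with the mask clears it to 0.
  100111
& 111011
--------
  100011

Answer: 100011 (35)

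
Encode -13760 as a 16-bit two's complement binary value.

1. Binary of +13760:  0011010111000000
2. Invert bits:     1100101000111111
3. Add 1:           1100101001000000

Answer: 1100101001000000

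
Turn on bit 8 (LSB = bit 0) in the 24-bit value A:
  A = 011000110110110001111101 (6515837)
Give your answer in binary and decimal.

Mask = 1 << 8 = 000000000000000100000000
Bit 8 of A is 0, so OR-ing with the mask flips it to 1.
  011000110110110001111101
| 000000000000000100000000
--------------------------
  011000110110110101111101

Answer: 011000110110110101111101 (6516093)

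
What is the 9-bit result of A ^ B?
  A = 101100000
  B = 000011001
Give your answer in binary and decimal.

Apply ^ to each column (1 where bits differ):
  101100000
^ 000011001
-----------
  101111001

Answer: 101111001 (377)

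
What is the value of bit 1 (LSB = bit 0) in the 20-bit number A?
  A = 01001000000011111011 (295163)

Bit 1 is the 2nd from the right.
  01001000000011111011
                    ^
That bit is 1.

Answer: 1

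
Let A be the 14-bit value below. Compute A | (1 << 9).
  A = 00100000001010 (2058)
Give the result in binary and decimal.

Mask = 1 << 9 = 00001000000000
Bit 9 of A is 0, so OR-ing with the mask flips it to 1.
  00100000001010
| 00001000000000
----------------
  00101000001010

Answer: 00101000001010 (2570)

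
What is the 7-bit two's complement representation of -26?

1. Binary of +26:  0011010
2. Invert bits:     1100101
3. Add 1:           1100110

Answer: 1100110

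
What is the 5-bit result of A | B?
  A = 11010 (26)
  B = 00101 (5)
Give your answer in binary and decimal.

Apply | to each column (1 where either bit is 1):
  11010
| 00101
-------
  11111

Answer: 11111 (31)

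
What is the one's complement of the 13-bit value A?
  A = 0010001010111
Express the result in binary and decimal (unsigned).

Flip each bit (0->1, 1->0):
  0010001010111
  1101110101000

Answer: 1101110101000 (7080)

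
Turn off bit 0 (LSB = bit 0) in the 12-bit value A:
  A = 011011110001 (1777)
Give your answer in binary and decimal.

Mask = ~(1 << 0) = 111111111110
Bit 0 of A is 1, so AND-ing with the mask clears it to 0.
  011011110001
& 111111111110
--------------
  011011110000

Answer: 011011110000 (1776)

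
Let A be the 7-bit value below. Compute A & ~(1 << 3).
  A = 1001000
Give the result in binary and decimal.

Mask = ~(1 << 3) = 1110111
Bit 3 of A is 1, so AND-ing with the mask clears it to 0.
  1001000
& 1110111
---------
  1000000

Answer: 1000000 (64)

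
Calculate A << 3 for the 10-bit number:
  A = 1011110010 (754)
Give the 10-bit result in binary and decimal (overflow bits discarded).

Shift left by 3: drop the top 3 bit(s), append 3 zero(s) on the right.
  1011110010  ->  discard [101], keep [1110010], append 000
= 1110010000

Answer: 1110010000 (912)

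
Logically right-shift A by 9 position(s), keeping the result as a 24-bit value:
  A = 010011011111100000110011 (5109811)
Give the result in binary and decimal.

Logical shift right by 9: drop the bottom 9 bit(s), prepend 9 zero(s) on the left.
  010011011111100000110011  ->  keep [010011011111100], discard [000110011], prepend 000000000
= 000000000010011011111100

Answer: 000000000010011011111100 (9980)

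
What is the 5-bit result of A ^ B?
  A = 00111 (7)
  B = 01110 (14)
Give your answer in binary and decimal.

Apply ^ to each column (1 where bits differ):
  00111
^ 01110
-------
  01001

Answer: 01001 (9)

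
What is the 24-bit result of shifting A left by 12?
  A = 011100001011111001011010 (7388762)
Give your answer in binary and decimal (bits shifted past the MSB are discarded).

Shift left by 12: drop the top 12 bit(s), append 12 zero(s) on the right.
  011100001011111001011010  ->  discard [011100001011], keep [111001011010], append 000000000000
= 111001011010000000000000

Answer: 111001011010000000000000 (15048704)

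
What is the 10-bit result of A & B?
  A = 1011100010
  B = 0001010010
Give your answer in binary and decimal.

Apply & to each column (1 only where both bits are 1):
  1011100010
& 0001010010
------------
  0001000010

Answer: 0001000010 (66)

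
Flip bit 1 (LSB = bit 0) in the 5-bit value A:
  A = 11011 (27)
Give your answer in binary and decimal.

Mask = 1 << 1 = 00010
Bit 1 of A is 1; XOR with the mask flips it to 0.
  11011
^ 00010
-------
  11001

Answer: 11001 (25)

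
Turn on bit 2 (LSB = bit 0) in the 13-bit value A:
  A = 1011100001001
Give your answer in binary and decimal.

Mask = 1 << 2 = 0000000000100
Bit 2 of A is 0, so OR-ing with the mask flips it to 1.
  1011100001001
| 0000000000100
---------------
  1011100001101

Answer: 1011100001101 (5901)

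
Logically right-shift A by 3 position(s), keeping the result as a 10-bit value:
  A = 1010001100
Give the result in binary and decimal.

Logical shift right by 3: drop the bottom 3 bit(s), prepend 3 zero(s) on the left.
  1010001100  ->  keep [1010001], discard [100], prepend 000
= 0001010001

Answer: 0001010001 (81)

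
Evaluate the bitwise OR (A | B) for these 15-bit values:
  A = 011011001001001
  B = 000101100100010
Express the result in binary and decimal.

Apply | to each column (1 where either bit is 1):
  011011001001001
| 000101100100010
-----------------
  011111101101011

Answer: 011111101101011 (16235)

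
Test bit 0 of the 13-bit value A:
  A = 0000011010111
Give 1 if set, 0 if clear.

Bit 0 is the 1st from the right.
  0000011010111
              ^
That bit is 1.

Answer: 1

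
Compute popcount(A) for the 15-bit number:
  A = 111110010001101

111110010001101
1-bits at positions (from bit 0 = LSB): 0, 2, 3, 7, 10, 11, 12, 13, 14
Count = 9

Answer: 9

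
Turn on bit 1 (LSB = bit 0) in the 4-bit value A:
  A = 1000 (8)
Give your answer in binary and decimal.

Mask = 1 << 1 = 0010
Bit 1 of A is 0, so OR-ing with the mask flips it to 1.
  1000
| 0010
------
  1010

Answer: 1010 (10)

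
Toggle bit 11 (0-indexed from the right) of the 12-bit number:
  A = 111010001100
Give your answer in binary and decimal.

Mask = 1 << 11 = 100000000000
Bit 11 of A is 1; XOR with the mask flips it to 0.
  111010001100
^ 100000000000
--------------
  011010001100

Answer: 011010001100 (1676)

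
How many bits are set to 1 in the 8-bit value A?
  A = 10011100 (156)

10011100
1-bits at positions (from bit 0 = LSB): 2, 3, 4, 7
Count = 4

Answer: 4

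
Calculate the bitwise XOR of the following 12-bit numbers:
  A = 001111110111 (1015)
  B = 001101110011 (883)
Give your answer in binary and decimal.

Apply ^ to each column (1 where bits differ):
  001111110111
^ 001101110011
--------------
  000010000100

Answer: 000010000100 (132)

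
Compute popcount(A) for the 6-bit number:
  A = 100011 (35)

100011
1-bits at positions (from bit 0 = LSB): 0, 1, 5
Count = 3

Answer: 3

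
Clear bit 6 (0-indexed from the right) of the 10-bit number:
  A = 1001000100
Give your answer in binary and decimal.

Mask = ~(1 << 6) = 1110111111
Bit 6 of A is 1, so AND-ing with the mask clears it to 0.
  1001000100
& 1110111111
------------
  1000000100

Answer: 1000000100 (516)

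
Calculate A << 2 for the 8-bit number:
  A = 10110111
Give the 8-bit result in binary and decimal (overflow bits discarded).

Shift left by 2: drop the top 2 bit(s), append 2 zero(s) on the right.
  10110111  ->  discard [10], keep [110111], append 00
= 11011100

Answer: 11011100 (220)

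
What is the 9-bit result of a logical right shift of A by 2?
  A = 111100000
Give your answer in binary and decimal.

Logical shift right by 2: drop the bottom 2 bit(s), prepend 2 zero(s) on the left.
  111100000  ->  keep [1111000], discard [00], prepend 00
= 001111000

Answer: 001111000 (120)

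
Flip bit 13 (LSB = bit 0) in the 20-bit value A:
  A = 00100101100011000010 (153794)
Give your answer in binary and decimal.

Mask = 1 << 13 = 00000010000000000000
Bit 13 of A is 0; XOR with the mask flips it to 1.
  00100101100011000010
^ 00000010000000000000
----------------------
  00100111100011000010

Answer: 00100111100011000010 (161986)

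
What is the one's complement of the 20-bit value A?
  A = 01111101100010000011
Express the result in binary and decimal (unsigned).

Flip each bit (0->1, 1->0):
  01111101100010000011
  10000010011101111100

Answer: 10000010011101111100 (534396)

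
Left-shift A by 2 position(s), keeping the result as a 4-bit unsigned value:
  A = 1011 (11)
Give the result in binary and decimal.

Shift left by 2: drop the top 2 bit(s), append 2 zero(s) on the right.
  1011  ->  discard [10], keep [11], append 00
= 1100

Answer: 1100 (12)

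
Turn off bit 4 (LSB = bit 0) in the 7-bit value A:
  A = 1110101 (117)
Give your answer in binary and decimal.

Mask = ~(1 << 4) = 1101111
Bit 4 of A is 1, so AND-ing with the mask clears it to 0.
  1110101
& 1101111
---------
  1100101

Answer: 1100101 (101)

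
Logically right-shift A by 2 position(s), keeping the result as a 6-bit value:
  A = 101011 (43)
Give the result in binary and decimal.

Logical shift right by 2: drop the bottom 2 bit(s), prepend 2 zero(s) on the left.
  101011  ->  keep [1010], discard [11], prepend 00
= 001010

Answer: 001010 (10)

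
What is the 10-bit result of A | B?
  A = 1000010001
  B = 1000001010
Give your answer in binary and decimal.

Apply | to each column (1 where either bit is 1):
  1000010001
| 1000001010
------------
  1000011011

Answer: 1000011011 (539)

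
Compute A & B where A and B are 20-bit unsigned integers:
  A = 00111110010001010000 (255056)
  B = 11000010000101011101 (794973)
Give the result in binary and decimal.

Apply & to each column (1 only where both bits are 1):
  00111110010001010000
& 11000010000101011101
----------------------
  00000010000001010000

Answer: 00000010000001010000 (8272)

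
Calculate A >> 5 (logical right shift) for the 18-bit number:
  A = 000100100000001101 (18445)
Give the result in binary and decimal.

Logical shift right by 5: drop the bottom 5 bit(s), prepend 5 zero(s) on the left.
  000100100000001101  ->  keep [0001001000000], discard [01101], prepend 00000
= 000000001001000000

Answer: 000000001001000000 (576)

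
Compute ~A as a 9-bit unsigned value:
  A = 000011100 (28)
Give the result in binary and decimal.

Flip each bit (0->1, 1->0):
  000011100
  111100011

Answer: 111100011 (483)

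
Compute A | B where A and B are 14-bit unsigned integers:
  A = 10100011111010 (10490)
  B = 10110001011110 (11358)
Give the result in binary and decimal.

Apply | to each column (1 where either bit is 1):
  10100011111010
| 10110001011110
----------------
  10110011111110

Answer: 10110011111110 (11518)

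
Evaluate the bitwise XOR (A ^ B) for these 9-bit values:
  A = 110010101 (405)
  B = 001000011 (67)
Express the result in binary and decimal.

Apply ^ to each column (1 where bits differ):
  110010101
^ 001000011
-----------
  111010110

Answer: 111010110 (470)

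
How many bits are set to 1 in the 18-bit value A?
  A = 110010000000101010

110010000000101010
1-bits at positions (from bit 0 = LSB): 1, 3, 5, 13, 16, 17
Count = 6

Answer: 6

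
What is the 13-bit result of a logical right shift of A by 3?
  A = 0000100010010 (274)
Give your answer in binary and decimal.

Logical shift right by 3: drop the bottom 3 bit(s), prepend 3 zero(s) on the left.
  0000100010010  ->  keep [0000100010], discard [010], prepend 000
= 0000000100010

Answer: 0000000100010 (34)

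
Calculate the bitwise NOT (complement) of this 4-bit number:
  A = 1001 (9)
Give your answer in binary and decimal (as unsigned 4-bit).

Flip each bit (0->1, 1->0):
  1001
  0110

Answer: 0110 (6)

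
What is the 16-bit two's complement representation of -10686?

1. Binary of +10686:  0010100110111110
2. Invert bits:     1101011001000001
3. Add 1:           1101011001000010

Answer: 1101011001000010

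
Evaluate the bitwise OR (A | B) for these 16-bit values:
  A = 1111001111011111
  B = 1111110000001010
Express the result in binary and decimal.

Apply | to each column (1 where either bit is 1):
  1111001111011111
| 1111110000001010
------------------
  1111111111011111

Answer: 1111111111011111 (65503)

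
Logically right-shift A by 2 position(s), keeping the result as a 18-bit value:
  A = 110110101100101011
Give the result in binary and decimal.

Logical shift right by 2: drop the bottom 2 bit(s), prepend 2 zero(s) on the left.
  110110101100101011  ->  keep [1101101011001010], discard [11], prepend 00
= 001101101011001010

Answer: 001101101011001010 (56010)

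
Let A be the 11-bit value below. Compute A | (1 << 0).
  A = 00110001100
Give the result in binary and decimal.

Mask = 1 << 0 = 00000000001
Bit 0 of A is 0, so OR-ing with the mask flips it to 1.
  00110001100
| 00000000001
-------------
  00110001101

Answer: 00110001101 (397)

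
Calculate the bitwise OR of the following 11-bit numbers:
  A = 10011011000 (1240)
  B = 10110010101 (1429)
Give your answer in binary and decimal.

Apply | to each column (1 where either bit is 1):
  10011011000
| 10110010101
-------------
  10111011101

Answer: 10111011101 (1501)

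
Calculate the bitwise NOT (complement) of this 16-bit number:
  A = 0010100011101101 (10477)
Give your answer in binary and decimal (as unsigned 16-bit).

Flip each bit (0->1, 1->0):
  0010100011101101
  1101011100010010

Answer: 1101011100010010 (55058)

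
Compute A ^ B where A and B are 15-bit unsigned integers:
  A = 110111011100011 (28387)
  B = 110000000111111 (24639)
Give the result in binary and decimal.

Apply ^ to each column (1 where bits differ):
  110111011100011
^ 110000000111111
-----------------
  000111011011100

Answer: 000111011011100 (3804)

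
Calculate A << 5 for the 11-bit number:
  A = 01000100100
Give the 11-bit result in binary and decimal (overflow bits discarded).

Shift left by 5: drop the top 5 bit(s), append 5 zero(s) on the right.
  01000100100  ->  discard [01000], keep [100100], append 00000
= 10010000000

Answer: 10010000000 (1152)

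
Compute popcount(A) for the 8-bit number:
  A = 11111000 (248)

11111000
1-bits at positions (from bit 0 = LSB): 3, 4, 5, 6, 7
Count = 5

Answer: 5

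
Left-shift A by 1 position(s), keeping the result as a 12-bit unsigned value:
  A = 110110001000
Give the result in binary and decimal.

Shift left by 1: drop the top 1 bit(s), append 1 zero(s) on the right.
  110110001000  ->  discard [1], keep [10110001000], append 0
= 101100010000

Answer: 101100010000 (2832)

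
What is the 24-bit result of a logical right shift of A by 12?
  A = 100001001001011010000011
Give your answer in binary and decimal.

Logical shift right by 12: drop the bottom 12 bit(s), prepend 12 zero(s) on the left.
  100001001001011010000011  ->  keep [100001001001], discard [011010000011], prepend 000000000000
= 000000000000100001001001

Answer: 000000000000100001001001 (2121)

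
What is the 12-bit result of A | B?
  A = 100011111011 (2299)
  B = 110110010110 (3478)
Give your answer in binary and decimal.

Apply | to each column (1 where either bit is 1):
  100011111011
| 110110010110
--------------
  110111111111

Answer: 110111111111 (3583)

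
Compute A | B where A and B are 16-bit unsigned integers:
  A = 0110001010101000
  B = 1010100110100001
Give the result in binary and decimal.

Apply | to each column (1 where either bit is 1):
  0110001010101000
| 1010100110100001
------------------
  1110101110101001

Answer: 1110101110101001 (60329)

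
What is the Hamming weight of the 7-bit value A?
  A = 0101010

0101010
1-bits at positions (from bit 0 = LSB): 1, 3, 5
Count = 3

Answer: 3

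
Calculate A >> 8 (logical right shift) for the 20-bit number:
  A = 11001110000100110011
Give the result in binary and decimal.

Logical shift right by 8: drop the bottom 8 bit(s), prepend 8 zero(s) on the left.
  11001110000100110011  ->  keep [110011100001], discard [00110011], prepend 00000000
= 00000000110011100001

Answer: 00000000110011100001 (3297)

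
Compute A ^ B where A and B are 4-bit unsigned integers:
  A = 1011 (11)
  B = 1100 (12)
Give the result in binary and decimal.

Apply ^ to each column (1 where bits differ):
  1011
^ 1100
------
  0111

Answer: 0111 (7)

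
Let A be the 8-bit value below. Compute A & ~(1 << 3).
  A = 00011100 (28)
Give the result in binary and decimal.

Mask = ~(1 << 3) = 11110111
Bit 3 of A is 1, so AND-ing with the mask clears it to 0.
  00011100
& 11110111
----------
  00010100

Answer: 00010100 (20)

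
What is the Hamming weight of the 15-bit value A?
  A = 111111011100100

111111011100100
1-bits at positions (from bit 0 = LSB): 2, 5, 6, 7, 9, 10, 11, 12, 13, 14
Count = 10

Answer: 10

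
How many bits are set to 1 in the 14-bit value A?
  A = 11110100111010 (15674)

11110100111010
1-bits at positions (from bit 0 = LSB): 1, 3, 4, 5, 8, 10, 11, 12, 13
Count = 9

Answer: 9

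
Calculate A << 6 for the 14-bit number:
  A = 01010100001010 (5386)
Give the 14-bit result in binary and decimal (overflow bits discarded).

Shift left by 6: drop the top 6 bit(s), append 6 zero(s) on the right.
  01010100001010  ->  discard [010101], keep [00001010], append 000000
= 00001010000000

Answer: 00001010000000 (640)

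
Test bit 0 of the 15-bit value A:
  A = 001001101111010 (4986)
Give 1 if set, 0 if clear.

Bit 0 is the 1st from the right.
  001001101111010
                ^
That bit is 0.

Answer: 0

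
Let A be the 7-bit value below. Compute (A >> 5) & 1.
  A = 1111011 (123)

Bit 5 is the 6th from the right.
  1111011
   ^
That bit is 1.

Answer: 1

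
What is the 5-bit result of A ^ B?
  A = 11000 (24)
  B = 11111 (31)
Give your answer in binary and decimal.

Apply ^ to each column (1 where bits differ):
  11000
^ 11111
-------
  00111

Answer: 00111 (7)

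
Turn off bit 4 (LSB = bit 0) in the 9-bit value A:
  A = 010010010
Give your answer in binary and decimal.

Mask = ~(1 << 4) = 111101111
Bit 4 of A is 1, so AND-ing with the mask clears it to 0.
  010010010
& 111101111
-----------
  010000010

Answer: 010000010 (130)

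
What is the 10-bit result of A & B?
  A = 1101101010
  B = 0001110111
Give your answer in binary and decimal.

Apply & to each column (1 only where both bits are 1):
  1101101010
& 0001110111
------------
  0001100010

Answer: 0001100010 (98)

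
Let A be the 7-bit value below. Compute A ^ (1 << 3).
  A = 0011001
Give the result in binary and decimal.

Mask = 1 << 3 = 0001000
Bit 3 of A is 1; XOR with the mask flips it to 0.
  0011001
^ 0001000
---------
  0010001

Answer: 0010001 (17)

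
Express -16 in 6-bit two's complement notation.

1. Binary of +16:  010000
2. Invert bits:     101111
3. Add 1:           110000

Answer: 110000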